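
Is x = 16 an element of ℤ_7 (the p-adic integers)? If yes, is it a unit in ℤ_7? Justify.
x ∈ ℤ_7^× (unit); v_7(x) = 0

ℤ_7 = {x ∈ ℚ_7 : v_7(x) ≥ 0} and ℤ_7^× = {x ∈ ℤ_7 : v_7(x) = 0}. Here v_7(16) = v_7(num) − v_7(den) = 0; compare against these criteria.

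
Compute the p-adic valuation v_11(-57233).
v_11(-57233) = 3

v_11(n) is the largest exponent k such that 11^k divides n. Factor out: -57233 = -11^3 · 43. (Sign doesn't affect v_p.) So v_11(-57233) = 3.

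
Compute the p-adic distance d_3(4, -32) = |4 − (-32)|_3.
d_3(4, -32) = 1/9

Step 1 — x − y = 4 − (-32) = 36. Step 2 — v_3(36) = 2 (factor: 36 = (3^2 · 4); the sign does not affect v_p). Step 3 — |x − y|_3 = 3^{-2} = 1/9.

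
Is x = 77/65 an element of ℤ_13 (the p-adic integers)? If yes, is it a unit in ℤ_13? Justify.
x ∉ ℤ_13 (v_13(x) = -1 < 0)

ℤ_13 = {x ∈ ℚ_13 : v_13(x) ≥ 0} and ℤ_13^× = {x ∈ ℤ_13 : v_13(x) = 0}. Here v_13(77/65) = v_13(num) − v_13(den) = -1; compare against these criteria.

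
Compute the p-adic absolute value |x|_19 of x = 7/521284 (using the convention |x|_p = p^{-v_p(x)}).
|7/521284|_19 = 130321

Step 1 — compute v_19(x) by factoring powers of 19 out of the numerator and denominator: v_19(7/521284) = -4. Step 2 — apply |x|_p = p^{-v_p(x)} = 19^{4} = 130321.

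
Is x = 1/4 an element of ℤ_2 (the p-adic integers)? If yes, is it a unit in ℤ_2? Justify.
x ∉ ℤ_2 (v_2(x) = -2 < 0)

ℤ_2 = {x ∈ ℚ_2 : v_2(x) ≥ 0} and ℤ_2^× = {x ∈ ℤ_2 : v_2(x) = 0}. Here v_2(1/4) = v_2(num) − v_2(den) = -2; compare against these criteria.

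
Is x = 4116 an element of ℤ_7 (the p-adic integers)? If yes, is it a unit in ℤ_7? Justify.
x ∈ ℤ_7 but not a unit; v_7(x) = 3 > 0

ℤ_7 = {x ∈ ℚ_7 : v_7(x) ≥ 0} and ℤ_7^× = {x ∈ ℤ_7 : v_7(x) = 0}. Here v_7(4116) = v_7(num) − v_7(den) = 3; compare against these criteria.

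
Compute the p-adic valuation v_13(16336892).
v_13(16336892) = 5

v_13(n) is the largest exponent k such that 13^k divides n. Factor out: 16336892 = 13^5 · 44. (Sign doesn't affect v_p.) So v_13(16336892) = 5.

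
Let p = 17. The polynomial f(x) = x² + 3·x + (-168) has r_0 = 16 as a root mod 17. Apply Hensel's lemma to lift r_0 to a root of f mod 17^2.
r_1 = 169 (mod 289)

Hensel: r_{i+1} = r_i − f(r_i)·(f′(r_i))^{-1} mod 17^{i+2}, f′(x) = 2x + 3. Iterate:
  r_0 = 16 (mod 17)
  r_1 = 169 (mod 289)
Final: r = 169 satisfies f(r) ≡ 0 mod 17^2.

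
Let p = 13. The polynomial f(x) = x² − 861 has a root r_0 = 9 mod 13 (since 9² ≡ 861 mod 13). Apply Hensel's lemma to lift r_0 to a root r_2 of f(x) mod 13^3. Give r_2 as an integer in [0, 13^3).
r_2 = 165 (mod 2197)

Hensel's recurrence: r_{i+1} = r_i − f(r_i)·(f′(r_i))^{-1} mod 13^{i+2}, with f′(x) = 2x. Iterate:
  r_0 = 9 (mod 13)
  r_1 = 165 (mod 169)
  r_2 = 165 (mod 2197)
Final: r_2 = 165, and one checks f(r_2) ≡ 0 mod 13^3.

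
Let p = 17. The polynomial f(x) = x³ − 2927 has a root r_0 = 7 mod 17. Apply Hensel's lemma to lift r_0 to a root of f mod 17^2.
r_1 = 58 (mod 289)

Hensel: r_{i+1} = r_i − f(r_i)/f′(r_i) mod 17^{i+2}, where f′(x) = 3x². Iterate:
  r_0 = 7 (mod 17)
  r_1 = 58 (mod 289)
Final: r = 58 with f(r) ≡ 0 mod 17^2.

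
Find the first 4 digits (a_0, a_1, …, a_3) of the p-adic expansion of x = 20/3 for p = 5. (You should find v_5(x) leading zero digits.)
(a_0, …, a_3) = (0, 3, 3, 1)

v_5(20/3) = 1, so a_0 = ... = a_0 = 0. Factor out: x = 5^1 · u with u = 4/3 a unit in ℤ_5. Expand u iteratively via a_{v+i} = u_i mod 5, u_{i+1} = (u_i − a_{v+i})/5:
  u_0 = 4/3;  a_1 = 3;  u_1 = (u_0 − 3)/5 = -1/3
  u_1 = -1/3;  a_2 = 3;  u_2 = (u_1 − 3)/5 = -2/3
  u_2 = -2/3;  a_3 = 1;  u_3 = (u_2 − 1)/5 = -1/3
Digits: (0, 3, 3, 1).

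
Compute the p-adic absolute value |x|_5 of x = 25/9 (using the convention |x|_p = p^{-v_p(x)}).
|25/9|_5 = 1/25

Step 1 — compute v_5(x) by factoring powers of 5 out of the numerator and denominator: v_5(25/9) = 2. Step 2 — apply |x|_p = p^{-v_p(x)} = 5^{-2} = 1/25.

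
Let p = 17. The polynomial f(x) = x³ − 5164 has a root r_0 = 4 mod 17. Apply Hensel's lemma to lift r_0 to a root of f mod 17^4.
r_3 = 72288 (mod 83521)

Hensel: r_{i+1} = r_i − f(r_i)/f′(r_i) mod 17^{i+2}, where f′(x) = 3x². Iterate:
  r_0 = 4 (mod 17)
  r_1 = 38 (mod 289)
  r_2 = 3506 (mod 4913)
  r_3 = 72288 (mod 83521)
Final: r = 72288 with f(r) ≡ 0 mod 17^4.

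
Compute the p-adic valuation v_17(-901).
v_17(-901) = 1

v_17(n) is the largest exponent k such that 17^k divides n. Factor out: -901 = -17^1 · 53. (Sign doesn't affect v_p.) So v_17(-901) = 1.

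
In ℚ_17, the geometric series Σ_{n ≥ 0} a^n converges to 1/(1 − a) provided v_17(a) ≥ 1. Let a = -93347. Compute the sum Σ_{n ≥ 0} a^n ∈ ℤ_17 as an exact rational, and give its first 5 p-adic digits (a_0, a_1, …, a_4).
Σ a^n = 1/(1 − a) = 1/93348;  first 5 digits = (1, 0, 0, 15, 15)

v_17(a) = 3 ≥ 1, so the series converges in ℤ_17 to 1/(1 − a) = 1/(1 − (-93347)) = 1/93348. Expand this rational in ℤ_17: compute digits iteratively via d_i = x_i mod 17, x_{i+1} = (x_i − d_i)/17. The first 5 digits are (1, 0, 0, 15, 15).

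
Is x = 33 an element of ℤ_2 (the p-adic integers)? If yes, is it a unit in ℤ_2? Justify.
x ∈ ℤ_2^× (unit); v_2(x) = 0

ℤ_2 = {x ∈ ℚ_2 : v_2(x) ≥ 0} and ℤ_2^× = {x ∈ ℤ_2 : v_2(x) = 0}. Here v_2(33) = v_2(num) − v_2(den) = 0; compare against these criteria.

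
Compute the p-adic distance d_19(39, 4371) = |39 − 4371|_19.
d_19(39, 4371) = 1/361

Step 1 — x − y = 39 − 4371 = -4332. Step 2 — v_19(-4332) = 2 (factor: -4332 = −(19^2 · 12); the sign does not affect v_p). Step 3 — |x − y|_19 = 19^{-2} = 1/361.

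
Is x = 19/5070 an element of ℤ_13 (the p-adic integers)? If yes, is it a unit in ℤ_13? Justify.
x ∉ ℤ_13 (v_13(x) = -2 < 0)

ℤ_13 = {x ∈ ℚ_13 : v_13(x) ≥ 0} and ℤ_13^× = {x ∈ ℤ_13 : v_13(x) = 0}. Here v_13(19/5070) = v_13(num) − v_13(den) = -2; compare against these criteria.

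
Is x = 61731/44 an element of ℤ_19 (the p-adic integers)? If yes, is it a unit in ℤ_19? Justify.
x ∈ ℤ_19 but not a unit; v_19(x) = 3 > 0

ℤ_19 = {x ∈ ℚ_19 : v_19(x) ≥ 0} and ℤ_19^× = {x ∈ ℤ_19 : v_19(x) = 0}. Here v_19(61731/44) = v_19(num) − v_19(den) = 3; compare against these criteria.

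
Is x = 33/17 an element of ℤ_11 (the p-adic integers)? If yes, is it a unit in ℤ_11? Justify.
x ∈ ℤ_11 but not a unit; v_11(x) = 1 > 0

ℤ_11 = {x ∈ ℚ_11 : v_11(x) ≥ 0} and ℤ_11^× = {x ∈ ℤ_11 : v_11(x) = 0}. Here v_11(33/17) = v_11(num) − v_11(den) = 1; compare against these criteria.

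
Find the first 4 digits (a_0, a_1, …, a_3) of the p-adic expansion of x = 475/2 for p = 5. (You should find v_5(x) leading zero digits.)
(a_0, …, a_3) = (0, 0, 2, 4)

v_5(475/2) = 2, so a_0 = ... = a_1 = 0. Factor out: x = 5^2 · u with u = 19/2 a unit in ℤ_5. Expand u iteratively via a_{v+i} = u_i mod 5, u_{i+1} = (u_i − a_{v+i})/5:
  u_0 = 19/2;  a_2 = 2;  u_1 = (u_0 − 2)/5 = 3/2
  u_1 = 3/2;  a_3 = 4;  u_2 = (u_1 − 4)/5 = -1/2
Digits: (0, 0, 2, 4).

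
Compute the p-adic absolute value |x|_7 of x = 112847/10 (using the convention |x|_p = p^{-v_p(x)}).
|112847/10|_7 = 1/2401

Step 1 — compute v_7(x) by factoring powers of 7 out of the numerator and denominator: v_7(112847/10) = 4. Step 2 — apply |x|_p = p^{-v_p(x)} = 7^{-4} = 1/2401.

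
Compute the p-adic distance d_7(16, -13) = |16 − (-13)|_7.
d_7(16, -13) = 1

Step 1 — x − y = 16 − (-13) = 29. Step 2 — v_7(29) = 0 (factor: 29 = (7^0 · 29); the sign does not affect v_p). Step 3 — |x − y|_7 = 7^{0} = 1.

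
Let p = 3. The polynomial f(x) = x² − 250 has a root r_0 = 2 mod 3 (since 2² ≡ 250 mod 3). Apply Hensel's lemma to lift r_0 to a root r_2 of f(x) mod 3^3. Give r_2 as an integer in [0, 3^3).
r_2 = 14 (mod 27)

Hensel's recurrence: r_{i+1} = r_i − f(r_i)·(f′(r_i))^{-1} mod 3^{i+2}, with f′(x) = 2x. Iterate:
  r_0 = 2 (mod 3)
  r_1 = 5 (mod 9)
  r_2 = 14 (mod 27)
Final: r_2 = 14, and one checks f(r_2) ≡ 0 mod 3^3.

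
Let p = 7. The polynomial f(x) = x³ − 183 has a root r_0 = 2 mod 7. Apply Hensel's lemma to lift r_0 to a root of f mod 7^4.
r_3 = 576 (mod 2401)

Hensel: r_{i+1} = r_i − f(r_i)/f′(r_i) mod 7^{i+2}, where f′(x) = 3x². Iterate:
  r_0 = 2 (mod 7)
  r_1 = 37 (mod 49)
  r_2 = 233 (mod 343)
  r_3 = 576 (mod 2401)
Final: r = 576 with f(r) ≡ 0 mod 7^4.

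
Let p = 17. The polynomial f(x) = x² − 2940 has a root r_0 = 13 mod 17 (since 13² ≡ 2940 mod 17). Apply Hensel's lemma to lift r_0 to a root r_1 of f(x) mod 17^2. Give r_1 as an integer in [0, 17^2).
r_1 = 64 (mod 289)

Hensel's recurrence: r_{i+1} = r_i − f(r_i)·(f′(r_i))^{-1} mod 17^{i+2}, with f′(x) = 2x. Iterate:
  r_0 = 13 (mod 17)
  r_1 = 64 (mod 289)
Final: r_1 = 64, and one checks f(r_1) ≡ 0 mod 17^2.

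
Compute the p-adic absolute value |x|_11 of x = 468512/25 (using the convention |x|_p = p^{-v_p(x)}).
|468512/25|_11 = 1/14641

Step 1 — compute v_11(x) by factoring powers of 11 out of the numerator and denominator: v_11(468512/25) = 4. Step 2 — apply |x|_p = p^{-v_p(x)} = 11^{-4} = 1/14641.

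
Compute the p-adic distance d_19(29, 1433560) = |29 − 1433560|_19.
d_19(29, 1433560) = 1/130321

Step 1 — x − y = 29 − 1433560 = -1433531. Step 2 — v_19(-1433531) = 4 (factor: -1433531 = −(19^4 · 11); the sign does not affect v_p). Step 3 — |x − y|_19 = 19^{-4} = 1/130321.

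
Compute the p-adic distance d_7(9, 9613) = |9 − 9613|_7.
d_7(9, 9613) = 1/2401

Step 1 — x − y = 9 − 9613 = -9604. Step 2 — v_7(-9604) = 4 (factor: -9604 = −(7^4 · 4); the sign does not affect v_p). Step 3 — |x − y|_7 = 7^{-4} = 1/2401.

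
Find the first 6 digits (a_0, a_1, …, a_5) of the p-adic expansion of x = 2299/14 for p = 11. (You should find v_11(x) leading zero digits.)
(a_0, …, a_5) = (0, 0, 10, 0, 7, 8)

v_11(2299/14) = 2, so a_0 = ... = a_1 = 0. Factor out: x = 11^2 · u with u = 19/14 a unit in ℤ_11. Expand u iteratively via a_{v+i} = u_i mod 11, u_{i+1} = (u_i − a_{v+i})/11:
  u_0 = 19/14;  a_2 = 10;  u_1 = (u_0 − 10)/11 = -11/14
  u_1 = -11/14;  a_3 = 0;  u_2 = (u_1 − 0)/11 = -1/14
  u_2 = -1/14;  a_4 = 7;  u_3 = (u_2 − 7)/11 = -9/14
  u_3 = -9/14;  a_5 = 8;  u_4 = (u_3 − 8)/11 = -11/14
Digits: (0, 0, 10, 0, 7, 8).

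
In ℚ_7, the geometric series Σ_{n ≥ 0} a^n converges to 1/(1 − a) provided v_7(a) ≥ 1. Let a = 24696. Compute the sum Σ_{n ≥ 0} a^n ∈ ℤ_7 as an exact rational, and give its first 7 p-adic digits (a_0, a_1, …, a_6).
Σ a^n = 1/(1 − a) = -1/24695;  first 7 digits = (1, 0, 0, 2, 3, 1, 4)

v_7(a) = 3 ≥ 1, so the series converges in ℤ_7 to 1/(1 − a) = 1/(1 − 24696) = -1/24695. Expand this rational in ℤ_7: compute digits iteratively via d_i = x_i mod 7, x_{i+1} = (x_i − d_i)/7. The first 7 digits are (1, 0, 0, 2, 3, 1, 4).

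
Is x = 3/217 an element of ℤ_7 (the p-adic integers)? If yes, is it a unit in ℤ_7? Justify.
x ∉ ℤ_7 (v_7(x) = -1 < 0)

ℤ_7 = {x ∈ ℚ_7 : v_7(x) ≥ 0} and ℤ_7^× = {x ∈ ℤ_7 : v_7(x) = 0}. Here v_7(3/217) = v_7(num) − v_7(den) = -1; compare against these criteria.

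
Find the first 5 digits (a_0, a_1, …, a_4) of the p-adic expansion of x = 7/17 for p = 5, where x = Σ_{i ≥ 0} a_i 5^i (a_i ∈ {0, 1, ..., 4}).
(a_0, …, a_4) = (1, 4, 3, 1, 2)

v_5(7/17) = 0 (numerator and denominator both coprime to 5), so x ∈ ℤ_5^×. Compute digits iteratively via a_i = x_i mod 5, x_{i+1} = (x_i − a_i)/5, with x_0 = x:
  x_0 = 7/17;  a_0 = 1;  x_1 = (x_0 − 1)/5 = -2/17
  x_1 = -2/17;  a_1 = 4;  x_2 = (x_1 − 4)/5 = -14/17
  x_2 = -14/17;  a_2 = 3;  x_3 = (x_2 − 3)/5 = -13/17
  x_3 = -13/17;  a_3 = 1;  x_4 = (x_3 − 1)/5 = -6/17
  x_4 = -6/17;  a_4 = 2;  x_5 = (x_4 − 2)/5 = -8/17
Digits: (1, 4, 3, 1, 2).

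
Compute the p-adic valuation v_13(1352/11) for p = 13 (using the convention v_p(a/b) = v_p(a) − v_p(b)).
v_13(1352/11) = 2

Factor powers of 13 from the numerator and denominator of the reduced fraction: 1352 = 13^2 · 8 and 11 = 13^0 · 11. Apply v_p(a/b) = v_p(a) − v_p(b): v_13(1352/11) = 2 − 0 = 2.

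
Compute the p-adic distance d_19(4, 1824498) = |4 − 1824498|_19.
d_19(4, 1824498) = 1/130321

Step 1 — x − y = 4 − 1824498 = -1824494. Step 2 — v_19(-1824494) = 4 (factor: -1824494 = −(19^4 · 14); the sign does not affect v_p). Step 3 — |x − y|_19 = 19^{-4} = 1/130321.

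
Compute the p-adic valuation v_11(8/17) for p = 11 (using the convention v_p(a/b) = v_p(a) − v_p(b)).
v_11(8/17) = 0

Factor powers of 11 from the numerator and denominator of the reduced fraction: 8 = 11^0 · 8 and 17 = 11^0 · 17. Apply v_p(a/b) = v_p(a) − v_p(b): v_11(8/17) = 0 − 0 = 0.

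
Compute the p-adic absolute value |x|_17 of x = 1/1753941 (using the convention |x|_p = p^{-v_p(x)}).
|1/1753941|_17 = 83521

Step 1 — compute v_17(x) by factoring powers of 17 out of the numerator and denominator: v_17(1/1753941) = -4. Step 2 — apply |x|_p = p^{-v_p(x)} = 17^{4} = 83521.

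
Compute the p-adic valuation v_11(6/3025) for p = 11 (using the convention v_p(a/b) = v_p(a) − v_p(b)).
v_11(6/3025) = -2

Factor powers of 11 from the numerator and denominator of the reduced fraction: 6 = 11^0 · 6 and 3025 = 11^2 · 25. Apply v_p(a/b) = v_p(a) − v_p(b): v_11(6/3025) = 0 − 2 = -2.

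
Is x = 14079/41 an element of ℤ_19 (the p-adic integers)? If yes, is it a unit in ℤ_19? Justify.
x ∈ ℤ_19 but not a unit; v_19(x) = 2 > 0

ℤ_19 = {x ∈ ℚ_19 : v_19(x) ≥ 0} and ℤ_19^× = {x ∈ ℤ_19 : v_19(x) = 0}. Here v_19(14079/41) = v_19(num) − v_19(den) = 2; compare against these criteria.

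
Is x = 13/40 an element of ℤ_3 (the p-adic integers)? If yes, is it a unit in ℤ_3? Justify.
x ∈ ℤ_3^× (unit); v_3(x) = 0

ℤ_3 = {x ∈ ℚ_3 : v_3(x) ≥ 0} and ℤ_3^× = {x ∈ ℤ_3 : v_3(x) = 0}. Here v_3(13/40) = v_3(num) − v_3(den) = 0; compare against these criteria.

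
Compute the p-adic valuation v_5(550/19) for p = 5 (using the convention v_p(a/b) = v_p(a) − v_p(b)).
v_5(550/19) = 2

Factor powers of 5 from the numerator and denominator of the reduced fraction: 550 = 5^2 · 22 and 19 = 5^0 · 19. Apply v_p(a/b) = v_p(a) − v_p(b): v_5(550/19) = 2 − 0 = 2.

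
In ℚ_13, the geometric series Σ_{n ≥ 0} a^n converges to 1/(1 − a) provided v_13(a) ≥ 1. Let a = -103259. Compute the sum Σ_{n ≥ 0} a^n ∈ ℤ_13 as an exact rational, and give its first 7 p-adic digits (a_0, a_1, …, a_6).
Σ a^n = 1/(1 − a) = 1/103260;  first 7 digits = (1, 0, 0, 5, 9, 12, 11)

v_13(a) = 3 ≥ 1, so the series converges in ℤ_13 to 1/(1 − a) = 1/(1 − (-103259)) = 1/103260. Expand this rational in ℤ_13: compute digits iteratively via d_i = x_i mod 13, x_{i+1} = (x_i − d_i)/13. The first 7 digits are (1, 0, 0, 5, 9, 12, 11).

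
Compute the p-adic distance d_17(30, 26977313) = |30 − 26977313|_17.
d_17(30, 26977313) = 1/1419857

Step 1 — x − y = 30 − 26977313 = -26977283. Step 2 — v_17(-26977283) = 5 (factor: -26977283 = −(17^5 · 19); the sign does not affect v_p). Step 3 — |x − y|_17 = 17^{-5} = 1/1419857.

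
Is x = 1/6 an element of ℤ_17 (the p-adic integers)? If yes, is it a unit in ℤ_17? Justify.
x ∈ ℤ_17^× (unit); v_17(x) = 0

ℤ_17 = {x ∈ ℚ_17 : v_17(x) ≥ 0} and ℤ_17^× = {x ∈ ℤ_17 : v_17(x) = 0}. Here v_17(1/6) = v_17(num) − v_17(den) = 0; compare against these criteria.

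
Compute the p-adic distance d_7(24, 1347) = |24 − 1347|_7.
d_7(24, 1347) = 1/49

Step 1 — x − y = 24 − 1347 = -1323. Step 2 — v_7(-1323) = 2 (factor: -1323 = −(7^2 · 27); the sign does not affect v_p). Step 3 — |x − y|_7 = 7^{-2} = 1/49.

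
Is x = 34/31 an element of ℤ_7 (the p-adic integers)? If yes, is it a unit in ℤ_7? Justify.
x ∈ ℤ_7^× (unit); v_7(x) = 0

ℤ_7 = {x ∈ ℚ_7 : v_7(x) ≥ 0} and ℤ_7^× = {x ∈ ℤ_7 : v_7(x) = 0}. Here v_7(34/31) = v_7(num) − v_7(den) = 0; compare against these criteria.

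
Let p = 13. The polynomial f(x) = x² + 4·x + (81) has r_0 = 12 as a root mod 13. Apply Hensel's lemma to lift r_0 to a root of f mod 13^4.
r_3 = 26662 (mod 28561)

Hensel: r_{i+1} = r_i − f(r_i)·(f′(r_i))^{-1} mod 13^{i+2}, f′(x) = 2x + 4. Iterate:
  r_0 = 12 (mod 13)
  r_1 = 129 (mod 169)
  r_2 = 298 (mod 2197)
  r_3 = 26662 (mod 28561)
Final: r = 26662 satisfies f(r) ≡ 0 mod 13^4.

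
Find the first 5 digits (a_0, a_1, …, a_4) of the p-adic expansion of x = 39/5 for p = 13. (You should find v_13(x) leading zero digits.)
(a_0, …, a_4) = (0, 11, 7, 2, 5)

v_13(39/5) = 1, so a_0 = ... = a_0 = 0. Factor out: x = 13^1 · u with u = 3/5 a unit in ℤ_13. Expand u iteratively via a_{v+i} = u_i mod 13, u_{i+1} = (u_i − a_{v+i})/13:
  u_0 = 3/5;  a_1 = 11;  u_1 = (u_0 − 11)/13 = -4/5
  u_1 = -4/5;  a_2 = 7;  u_2 = (u_1 − 7)/13 = -3/5
  u_2 = -3/5;  a_3 = 2;  u_3 = (u_2 − 2)/13 = -1/5
  u_3 = -1/5;  a_4 = 5;  u_4 = (u_3 − 5)/13 = -2/5
Digits: (0, 11, 7, 2, 5).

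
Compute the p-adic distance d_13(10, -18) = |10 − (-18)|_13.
d_13(10, -18) = 1

Step 1 — x − y = 10 − (-18) = 28. Step 2 — v_13(28) = 0 (factor: 28 = (13^0 · 28); the sign does not affect v_p). Step 3 — |x − y|_13 = 13^{0} = 1.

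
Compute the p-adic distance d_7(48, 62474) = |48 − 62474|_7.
d_7(48, 62474) = 1/2401

Step 1 — x − y = 48 − 62474 = -62426. Step 2 — v_7(-62426) = 4 (factor: -62426 = −(7^4 · 26); the sign does not affect v_p). Step 3 — |x − y|_7 = 7^{-4} = 1/2401.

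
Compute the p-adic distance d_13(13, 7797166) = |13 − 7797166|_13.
d_13(13, 7797166) = 1/371293

Step 1 — x − y = 13 − 7797166 = -7797153. Step 2 — v_13(-7797153) = 5 (factor: -7797153 = −(13^5 · 21); the sign does not affect v_p). Step 3 — |x − y|_13 = 13^{-5} = 1/371293.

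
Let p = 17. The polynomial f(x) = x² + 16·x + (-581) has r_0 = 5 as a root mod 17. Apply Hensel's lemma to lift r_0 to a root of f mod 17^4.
r_3 = 55867 (mod 83521)

Hensel: r_{i+1} = r_i − f(r_i)·(f′(r_i))^{-1} mod 17^{i+2}, f′(x) = 2x + 16. Iterate:
  r_0 = 5 (mod 17)
  r_1 = 90 (mod 289)
  r_2 = 1824 (mod 4913)
  r_3 = 55867 (mod 83521)
Final: r = 55867 satisfies f(r) ≡ 0 mod 17^4.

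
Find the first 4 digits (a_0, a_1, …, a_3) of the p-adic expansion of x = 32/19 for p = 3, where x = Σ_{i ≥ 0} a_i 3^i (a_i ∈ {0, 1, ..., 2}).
(a_0, …, a_3) = (2, 1, 2, 0)

v_3(32/19) = 0 (numerator and denominator both coprime to 3), so x ∈ ℤ_3^×. Compute digits iteratively via a_i = x_i mod 3, x_{i+1} = (x_i − a_i)/3, with x_0 = x:
  x_0 = 32/19;  a_0 = 2;  x_1 = (x_0 − 2)/3 = -2/19
  x_1 = -2/19;  a_1 = 1;  x_2 = (x_1 − 1)/3 = -7/19
  x_2 = -7/19;  a_2 = 2;  x_3 = (x_2 − 2)/3 = -15/19
  x_3 = -15/19;  a_3 = 0;  x_4 = (x_3 − 0)/3 = -5/19
Digits: (2, 1, 2, 0).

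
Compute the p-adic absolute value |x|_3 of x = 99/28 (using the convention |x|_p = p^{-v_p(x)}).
|99/28|_3 = 1/9

Step 1 — compute v_3(x) by factoring powers of 3 out of the numerator and denominator: v_3(99/28) = 2. Step 2 — apply |x|_p = p^{-v_p(x)} = 3^{-2} = 1/9.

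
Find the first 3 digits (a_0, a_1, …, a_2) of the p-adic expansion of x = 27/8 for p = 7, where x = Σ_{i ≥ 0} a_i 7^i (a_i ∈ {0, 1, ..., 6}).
(a_0, …, a_2) = (6, 4, 2)

v_7(27/8) = 0 (numerator and denominator both coprime to 7), so x ∈ ℤ_7^×. Compute digits iteratively via a_i = x_i mod 7, x_{i+1} = (x_i − a_i)/7, with x_0 = x:
  x_0 = 27/8;  a_0 = 6;  x_1 = (x_0 − 6)/7 = -3/8
  x_1 = -3/8;  a_1 = 4;  x_2 = (x_1 − 4)/7 = -5/8
  x_2 = -5/8;  a_2 = 2;  x_3 = (x_2 − 2)/7 = -3/8
Digits: (6, 4, 2).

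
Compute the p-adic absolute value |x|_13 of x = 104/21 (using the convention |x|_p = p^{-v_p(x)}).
|104/21|_13 = 1/13

Step 1 — compute v_13(x) by factoring powers of 13 out of the numerator and denominator: v_13(104/21) = 1. Step 2 — apply |x|_p = p^{-v_p(x)} = 13^{-1} = 1/13.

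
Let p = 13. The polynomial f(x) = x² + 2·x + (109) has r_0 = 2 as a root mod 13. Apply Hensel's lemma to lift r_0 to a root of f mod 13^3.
r_2 = 743 (mod 2197)

Hensel: r_{i+1} = r_i − f(r_i)·(f′(r_i))^{-1} mod 13^{i+2}, f′(x) = 2x + 2. Iterate:
  r_0 = 2 (mod 13)
  r_1 = 67 (mod 169)
  r_2 = 743 (mod 2197)
Final: r = 743 satisfies f(r) ≡ 0 mod 13^3.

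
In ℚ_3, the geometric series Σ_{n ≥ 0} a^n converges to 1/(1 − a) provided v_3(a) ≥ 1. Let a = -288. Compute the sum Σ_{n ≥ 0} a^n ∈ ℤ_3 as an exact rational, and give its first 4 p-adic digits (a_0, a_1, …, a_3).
Σ a^n = 1/(1 − a) = 1/289;  first 4 digits = (1, 0, 1, 1)

v_3(a) = 2 ≥ 1, so the series converges in ℤ_3 to 1/(1 − a) = 1/(1 − (-288)) = 1/289. Expand this rational in ℤ_3: compute digits iteratively via d_i = x_i mod 3, x_{i+1} = (x_i − d_i)/3. The first 4 digits are (1, 0, 1, 1).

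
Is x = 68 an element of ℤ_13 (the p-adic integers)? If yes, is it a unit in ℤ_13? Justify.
x ∈ ℤ_13^× (unit); v_13(x) = 0

ℤ_13 = {x ∈ ℚ_13 : v_13(x) ≥ 0} and ℤ_13^× = {x ∈ ℤ_13 : v_13(x) = 0}. Here v_13(68) = v_13(num) − v_13(den) = 0; compare against these criteria.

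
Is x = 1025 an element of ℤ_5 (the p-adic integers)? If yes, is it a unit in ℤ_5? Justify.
x ∈ ℤ_5 but not a unit; v_5(x) = 2 > 0

ℤ_5 = {x ∈ ℚ_5 : v_5(x) ≥ 0} and ℤ_5^× = {x ∈ ℤ_5 : v_5(x) = 0}. Here v_5(1025) = v_5(num) − v_5(den) = 2; compare against these criteria.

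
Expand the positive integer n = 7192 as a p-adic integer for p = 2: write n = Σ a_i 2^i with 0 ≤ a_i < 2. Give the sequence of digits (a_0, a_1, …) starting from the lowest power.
(a_0, a_1, …) = (0, 0, 0, 1, 1, 0, 0, 0, 0, 0, 1, 1, 1)

Repeated division by 2 gives the digits low-to-high: 7192 = 1·2^3 + 1·2^4 + 1·2^10 + 1·2^11 + 1·2^12. Digit sequence: (0, 0, 0, 1, 1, 0, 0, 0, 0, 0, 1, 1, 1).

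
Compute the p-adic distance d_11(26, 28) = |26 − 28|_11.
d_11(26, 28) = 1

Step 1 — x − y = 26 − 28 = -2. Step 2 — v_11(-2) = 0 (factor: -2 = −(11^0 · 2); the sign does not affect v_p). Step 3 — |x − y|_11 = 11^{0} = 1.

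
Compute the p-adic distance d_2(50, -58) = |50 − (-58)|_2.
d_2(50, -58) = 1/4

Step 1 — x − y = 50 − (-58) = 108. Step 2 — v_2(108) = 2 (factor: 108 = (2^2 · 27); the sign does not affect v_p). Step 3 — |x − y|_2 = 2^{-2} = 1/4.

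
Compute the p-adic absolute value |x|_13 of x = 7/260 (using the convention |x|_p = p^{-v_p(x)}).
|7/260|_13 = 13

Step 1 — compute v_13(x) by factoring powers of 13 out of the numerator and denominator: v_13(7/260) = -1. Step 2 — apply |x|_p = p^{-v_p(x)} = 13^{1} = 13.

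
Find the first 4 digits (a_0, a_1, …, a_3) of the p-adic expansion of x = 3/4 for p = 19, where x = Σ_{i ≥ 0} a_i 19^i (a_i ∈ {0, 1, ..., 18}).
(a_0, …, a_3) = (15, 4, 14, 4)

v_19(3/4) = 0 (numerator and denominator both coprime to 19), so x ∈ ℤ_19^×. Compute digits iteratively via a_i = x_i mod 19, x_{i+1} = (x_i − a_i)/19, with x_0 = x:
  x_0 = 3/4;  a_0 = 15;  x_1 = (x_0 − 15)/19 = -3/4
  x_1 = -3/4;  a_1 = 4;  x_2 = (x_1 − 4)/19 = -1/4
  x_2 = -1/4;  a_2 = 14;  x_3 = (x_2 − 14)/19 = -3/4
  x_3 = -3/4;  a_3 = 4;  x_4 = (x_3 − 4)/19 = -1/4
Digits: (15, 4, 14, 4).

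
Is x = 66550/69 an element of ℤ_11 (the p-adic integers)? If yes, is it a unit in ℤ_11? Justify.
x ∈ ℤ_11 but not a unit; v_11(x) = 3 > 0

ℤ_11 = {x ∈ ℚ_11 : v_11(x) ≥ 0} and ℤ_11^× = {x ∈ ℤ_11 : v_11(x) = 0}. Here v_11(66550/69) = v_11(num) − v_11(den) = 3; compare against these criteria.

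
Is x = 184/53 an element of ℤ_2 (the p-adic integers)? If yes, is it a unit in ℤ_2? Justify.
x ∈ ℤ_2 but not a unit; v_2(x) = 3 > 0

ℤ_2 = {x ∈ ℚ_2 : v_2(x) ≥ 0} and ℤ_2^× = {x ∈ ℤ_2 : v_2(x) = 0}. Here v_2(184/53) = v_2(num) − v_2(den) = 3; compare against these criteria.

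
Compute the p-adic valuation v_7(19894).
v_7(19894) = 3

v_7(n) is the largest exponent k such that 7^k divides n. Factor out: 19894 = 7^3 · 58. (Sign doesn't affect v_p.) So v_7(19894) = 3.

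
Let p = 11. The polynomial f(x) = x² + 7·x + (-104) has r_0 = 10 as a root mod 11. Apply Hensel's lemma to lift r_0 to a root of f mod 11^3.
r_2 = 989 (mod 1331)

Hensel: r_{i+1} = r_i − f(r_i)·(f′(r_i))^{-1} mod 11^{i+2}, f′(x) = 2x + 7. Iterate:
  r_0 = 10 (mod 11)
  r_1 = 21 (mod 121)
  r_2 = 989 (mod 1331)
Final: r = 989 satisfies f(r) ≡ 0 mod 11^3.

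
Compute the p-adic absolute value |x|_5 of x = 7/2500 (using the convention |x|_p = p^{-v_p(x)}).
|7/2500|_5 = 625

Step 1 — compute v_5(x) by factoring powers of 5 out of the numerator and denominator: v_5(7/2500) = -4. Step 2 — apply |x|_p = p^{-v_p(x)} = 5^{4} = 625.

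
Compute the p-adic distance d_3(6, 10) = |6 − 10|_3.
d_3(6, 10) = 1

Step 1 — x − y = 6 − 10 = -4. Step 2 — v_3(-4) = 0 (factor: -4 = −(3^0 · 4); the sign does not affect v_p). Step 3 — |x − y|_3 = 3^{0} = 1.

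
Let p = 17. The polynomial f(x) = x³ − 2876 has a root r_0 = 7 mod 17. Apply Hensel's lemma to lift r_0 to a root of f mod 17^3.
r_2 = 2234 (mod 4913)

Hensel: r_{i+1} = r_i − f(r_i)/f′(r_i) mod 17^{i+2}, where f′(x) = 3x². Iterate:
  r_0 = 7 (mod 17)
  r_1 = 211 (mod 289)
  r_2 = 2234 (mod 4913)
Final: r = 2234 with f(r) ≡ 0 mod 17^3.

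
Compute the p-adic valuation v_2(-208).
v_2(-208) = 4

v_2(n) is the largest exponent k such that 2^k divides n. Factor out: -208 = -2^4 · 13. (Sign doesn't affect v_p.) So v_2(-208) = 4.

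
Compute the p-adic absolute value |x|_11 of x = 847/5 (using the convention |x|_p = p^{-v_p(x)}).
|847/5|_11 = 1/121

Step 1 — compute v_11(x) by factoring powers of 11 out of the numerator and denominator: v_11(847/5) = 2. Step 2 — apply |x|_p = p^{-v_p(x)} = 11^{-2} = 1/121.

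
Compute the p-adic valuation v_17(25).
v_17(25) = 0

v_17(n) is the largest exponent k such that 17^k divides n. Factor out: 25 = 17^0 · 25. (Sign doesn't affect v_p.) So v_17(25) = 0.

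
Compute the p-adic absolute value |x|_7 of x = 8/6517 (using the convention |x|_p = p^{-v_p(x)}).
|8/6517|_7 = 343

Step 1 — compute v_7(x) by factoring powers of 7 out of the numerator and denominator: v_7(8/6517) = -3. Step 2 — apply |x|_p = p^{-v_p(x)} = 7^{3} = 343.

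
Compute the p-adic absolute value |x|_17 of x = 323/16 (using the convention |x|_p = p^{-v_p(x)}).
|323/16|_17 = 1/17

Step 1 — compute v_17(x) by factoring powers of 17 out of the numerator and denominator: v_17(323/16) = 1. Step 2 — apply |x|_p = p^{-v_p(x)} = 17^{-1} = 1/17.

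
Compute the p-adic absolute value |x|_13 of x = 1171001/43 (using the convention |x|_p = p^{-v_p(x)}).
|1171001/43|_13 = 1/28561

Step 1 — compute v_13(x) by factoring powers of 13 out of the numerator and denominator: v_13(1171001/43) = 4. Step 2 — apply |x|_p = p^{-v_p(x)} = 13^{-4} = 1/28561.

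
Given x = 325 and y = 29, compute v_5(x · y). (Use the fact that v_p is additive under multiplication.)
v_5(9425) = 2

v_p(x) = 2 (factor: 325 = 5^2 · 13); v_p(y) = 0 (factor: 29 = 5^0 · 29). Additivity: v_p(xy) = v_p(x) + v_p(y) = 2 + 0 = 2. (Direct check: xy = 9425 = 5^2 · (377).)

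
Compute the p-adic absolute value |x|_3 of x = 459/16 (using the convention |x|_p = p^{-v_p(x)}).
|459/16|_3 = 1/27

Step 1 — compute v_3(x) by factoring powers of 3 out of the numerator and denominator: v_3(459/16) = 3. Step 2 — apply |x|_p = p^{-v_p(x)} = 3^{-3} = 1/27.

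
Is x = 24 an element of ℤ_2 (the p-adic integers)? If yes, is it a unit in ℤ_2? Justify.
x ∈ ℤ_2 but not a unit; v_2(x) = 3 > 0

ℤ_2 = {x ∈ ℚ_2 : v_2(x) ≥ 0} and ℤ_2^× = {x ∈ ℤ_2 : v_2(x) = 0}. Here v_2(24) = v_2(num) − v_2(den) = 3; compare against these criteria.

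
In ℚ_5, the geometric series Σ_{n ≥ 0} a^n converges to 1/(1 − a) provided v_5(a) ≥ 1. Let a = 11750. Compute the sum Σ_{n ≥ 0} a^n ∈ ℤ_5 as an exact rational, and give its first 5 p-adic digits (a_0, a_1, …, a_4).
Σ a^n = 1/(1 − a) = -1/11749;  first 5 digits = (1, 0, 0, 4, 3)

v_5(a) = 3 ≥ 1, so the series converges in ℤ_5 to 1/(1 − a) = 1/(1 − 11750) = -1/11749. Expand this rational in ℤ_5: compute digits iteratively via d_i = x_i mod 5, x_{i+1} = (x_i − d_i)/5. The first 5 digits are (1, 0, 0, 4, 3).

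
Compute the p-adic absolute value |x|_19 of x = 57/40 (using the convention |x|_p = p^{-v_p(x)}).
|57/40|_19 = 1/19

Step 1 — compute v_19(x) by factoring powers of 19 out of the numerator and denominator: v_19(57/40) = 1. Step 2 — apply |x|_p = p^{-v_p(x)} = 19^{-1} = 1/19.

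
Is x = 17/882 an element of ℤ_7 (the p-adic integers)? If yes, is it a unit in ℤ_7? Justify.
x ∉ ℤ_7 (v_7(x) = -2 < 0)

ℤ_7 = {x ∈ ℚ_7 : v_7(x) ≥ 0} and ℤ_7^× = {x ∈ ℤ_7 : v_7(x) = 0}. Here v_7(17/882) = v_7(num) − v_7(den) = -2; compare against these criteria.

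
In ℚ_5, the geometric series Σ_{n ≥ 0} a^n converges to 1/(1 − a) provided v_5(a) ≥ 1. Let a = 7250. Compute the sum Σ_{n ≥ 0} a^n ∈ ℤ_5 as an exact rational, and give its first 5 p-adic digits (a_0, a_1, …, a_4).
Σ a^n = 1/(1 − a) = -1/7249;  first 5 digits = (1, 0, 0, 3, 1)

v_5(a) = 3 ≥ 1, so the series converges in ℤ_5 to 1/(1 − a) = 1/(1 − 7250) = -1/7249. Expand this rational in ℤ_5: compute digits iteratively via d_i = x_i mod 5, x_{i+1} = (x_i − d_i)/5. The first 5 digits are (1, 0, 0, 3, 1).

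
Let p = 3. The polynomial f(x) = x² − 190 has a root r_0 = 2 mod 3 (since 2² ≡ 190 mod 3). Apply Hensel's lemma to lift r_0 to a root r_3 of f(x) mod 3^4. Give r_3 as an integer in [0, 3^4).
r_3 = 26 (mod 81)

Hensel's recurrence: r_{i+1} = r_i − f(r_i)·(f′(r_i))^{-1} mod 3^{i+2}, with f′(x) = 2x. Iterate:
  r_0 = 2 (mod 3)
  r_1 = 8 (mod 9)
  r_2 = 26 (mod 27)
  r_3 = 26 (mod 81)
Final: r_3 = 26, and one checks f(r_3) ≡ 0 mod 3^4.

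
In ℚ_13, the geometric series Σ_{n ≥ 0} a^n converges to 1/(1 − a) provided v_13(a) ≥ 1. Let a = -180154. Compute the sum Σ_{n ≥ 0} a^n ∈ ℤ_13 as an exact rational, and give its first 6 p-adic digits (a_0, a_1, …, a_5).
Σ a^n = 1/(1 − a) = 1/180155;  first 6 digits = (1, 0, 0, 9, 6, 12)

v_13(a) = 3 ≥ 1, so the series converges in ℤ_13 to 1/(1 − a) = 1/(1 − (-180154)) = 1/180155. Expand this rational in ℤ_13: compute digits iteratively via d_i = x_i mod 13, x_{i+1} = (x_i − d_i)/13. The first 6 digits are (1, 0, 0, 9, 6, 12).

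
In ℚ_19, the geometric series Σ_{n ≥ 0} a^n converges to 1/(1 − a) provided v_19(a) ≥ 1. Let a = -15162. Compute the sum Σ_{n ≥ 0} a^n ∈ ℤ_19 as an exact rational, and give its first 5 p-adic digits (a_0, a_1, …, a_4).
Σ a^n = 1/(1 − a) = 1/15163;  first 5 digits = (1, 0, 15, 16, 15)

v_19(a) = 2 ≥ 1, so the series converges in ℤ_19 to 1/(1 − a) = 1/(1 − (-15162)) = 1/15163. Expand this rational in ℤ_19: compute digits iteratively via d_i = x_i mod 19, x_{i+1} = (x_i − d_i)/19. The first 5 digits are (1, 0, 15, 16, 15).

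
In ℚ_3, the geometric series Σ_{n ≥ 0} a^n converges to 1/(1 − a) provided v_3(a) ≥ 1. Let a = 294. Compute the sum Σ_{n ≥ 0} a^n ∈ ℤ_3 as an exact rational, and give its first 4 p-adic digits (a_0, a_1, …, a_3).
Σ a^n = 1/(1 − a) = -1/293;  first 4 digits = (1, 2, 0, 1)

v_3(a) = 1 ≥ 1, so the series converges in ℤ_3 to 1/(1 − a) = 1/(1 − 294) = -1/293. Expand this rational in ℤ_3: compute digits iteratively via d_i = x_i mod 3, x_{i+1} = (x_i − d_i)/3. The first 4 digits are (1, 2, 0, 1).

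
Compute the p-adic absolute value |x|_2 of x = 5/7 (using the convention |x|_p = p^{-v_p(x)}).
|5/7|_2 = 1

Step 1 — compute v_2(x) by factoring powers of 2 out of the numerator and denominator: v_2(5/7) = 0. Step 2 — apply |x|_p = p^{-v_p(x)} = 2^{0} = 1.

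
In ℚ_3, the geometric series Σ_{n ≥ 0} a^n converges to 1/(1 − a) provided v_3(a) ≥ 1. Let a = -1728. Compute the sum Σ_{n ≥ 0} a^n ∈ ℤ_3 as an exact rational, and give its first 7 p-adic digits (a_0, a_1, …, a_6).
Σ a^n = 1/(1 − a) = 1/1729;  first 7 digits = (1, 0, 0, 2, 2, 1, 1)

v_3(a) = 3 ≥ 1, so the series converges in ℤ_3 to 1/(1 − a) = 1/(1 − (-1728)) = 1/1729. Expand this rational in ℤ_3: compute digits iteratively via d_i = x_i mod 3, x_{i+1} = (x_i − d_i)/3. The first 7 digits are (1, 0, 0, 2, 2, 1, 1).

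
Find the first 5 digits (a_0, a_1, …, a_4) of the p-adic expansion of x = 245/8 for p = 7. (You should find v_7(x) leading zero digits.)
(a_0, …, a_4) = (0, 0, 5, 2, 4)

v_7(245/8) = 2, so a_0 = ... = a_1 = 0. Factor out: x = 7^2 · u with u = 5/8 a unit in ℤ_7. Expand u iteratively via a_{v+i} = u_i mod 7, u_{i+1} = (u_i − a_{v+i})/7:
  u_0 = 5/8;  a_2 = 5;  u_1 = (u_0 − 5)/7 = -5/8
  u_1 = -5/8;  a_3 = 2;  u_2 = (u_1 − 2)/7 = -3/8
  u_2 = -3/8;  a_4 = 4;  u_3 = (u_2 − 4)/7 = -5/8
Digits: (0, 0, 5, 2, 4).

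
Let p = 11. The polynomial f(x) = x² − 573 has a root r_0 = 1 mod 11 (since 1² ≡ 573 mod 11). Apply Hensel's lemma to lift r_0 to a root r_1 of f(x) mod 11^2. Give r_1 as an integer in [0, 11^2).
r_1 = 45 (mod 121)

Hensel's recurrence: r_{i+1} = r_i − f(r_i)·(f′(r_i))^{-1} mod 11^{i+2}, with f′(x) = 2x. Iterate:
  r_0 = 1 (mod 11)
  r_1 = 45 (mod 121)
Final: r_1 = 45, and one checks f(r_1) ≡ 0 mod 11^2.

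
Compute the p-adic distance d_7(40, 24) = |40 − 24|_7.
d_7(40, 24) = 1

Step 1 — x − y = 40 − 24 = 16. Step 2 — v_7(16) = 0 (factor: 16 = (7^0 · 16); the sign does not affect v_p). Step 3 — |x − y|_7 = 7^{0} = 1.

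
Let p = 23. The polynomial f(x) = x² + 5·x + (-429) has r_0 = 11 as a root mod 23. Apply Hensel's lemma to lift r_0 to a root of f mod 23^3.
r_2 = 8406 (mod 12167)

Hensel: r_{i+1} = r_i − f(r_i)·(f′(r_i))^{-1} mod 23^{i+2}, f′(x) = 2x + 5. Iterate:
  r_0 = 11 (mod 23)
  r_1 = 471 (mod 529)
  r_2 = 8406 (mod 12167)
Final: r = 8406 satisfies f(r) ≡ 0 mod 23^3.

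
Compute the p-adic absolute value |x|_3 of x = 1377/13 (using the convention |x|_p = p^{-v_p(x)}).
|1377/13|_3 = 1/81

Step 1 — compute v_3(x) by factoring powers of 3 out of the numerator and denominator: v_3(1377/13) = 4. Step 2 — apply |x|_p = p^{-v_p(x)} = 3^{-4} = 1/81.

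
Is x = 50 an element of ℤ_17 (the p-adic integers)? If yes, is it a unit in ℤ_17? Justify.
x ∈ ℤ_17^× (unit); v_17(x) = 0

ℤ_17 = {x ∈ ℚ_17 : v_17(x) ≥ 0} and ℤ_17^× = {x ∈ ℤ_17 : v_17(x) = 0}. Here v_17(50) = v_17(num) − v_17(den) = 0; compare against these criteria.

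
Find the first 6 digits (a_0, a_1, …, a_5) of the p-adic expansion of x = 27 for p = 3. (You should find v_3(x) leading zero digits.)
(a_0, …, a_5) = (0, 0, 0, 1, 0, 0)

v_3(27) = 3, so a_0 = ... = a_2 = 0. Factor out: x = 3^3 · u with u = 1 a unit in ℤ_3. Expand u iteratively via a_{v+i} = u_i mod 3, u_{i+1} = (u_i − a_{v+i})/3:
  u_0 = 1;  a_3 = 1;  u_1 = (u_0 − 1)/3 = 0
  u_1 = 0;  a_4 = 0;  u_2 = (u_1 − 0)/3 = 0
  u_2 = 0;  a_5 = 0;  u_3 = (u_2 − 0)/3 = 0
Digits: (0, 0, 0, 1, 0, 0).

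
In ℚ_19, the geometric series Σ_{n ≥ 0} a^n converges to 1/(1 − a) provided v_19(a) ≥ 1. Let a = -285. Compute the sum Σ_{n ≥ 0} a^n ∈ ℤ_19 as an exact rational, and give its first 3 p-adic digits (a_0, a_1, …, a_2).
Σ a^n = 1/(1 − a) = 1/286;  first 3 digits = (1, 4, 15)

v_19(a) = 1 ≥ 1, so the series converges in ℤ_19 to 1/(1 − a) = 1/(1 − (-285)) = 1/286. Expand this rational in ℤ_19: compute digits iteratively via d_i = x_i mod 19, x_{i+1} = (x_i − d_i)/19. The first 3 digits are (1, 4, 15).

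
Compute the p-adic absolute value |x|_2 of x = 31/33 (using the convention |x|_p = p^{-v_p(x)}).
|31/33|_2 = 1

Step 1 — compute v_2(x) by factoring powers of 2 out of the numerator and denominator: v_2(31/33) = 0. Step 2 — apply |x|_p = p^{-v_p(x)} = 2^{0} = 1.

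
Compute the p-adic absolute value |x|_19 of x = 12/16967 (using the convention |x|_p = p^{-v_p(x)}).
|12/16967|_19 = 361

Step 1 — compute v_19(x) by factoring powers of 19 out of the numerator and denominator: v_19(12/16967) = -2. Step 2 — apply |x|_p = p^{-v_p(x)} = 19^{2} = 361.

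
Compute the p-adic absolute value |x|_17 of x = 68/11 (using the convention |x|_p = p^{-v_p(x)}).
|68/11|_17 = 1/17

Step 1 — compute v_17(x) by factoring powers of 17 out of the numerator and denominator: v_17(68/11) = 1. Step 2 — apply |x|_p = p^{-v_p(x)} = 17^{-1} = 1/17.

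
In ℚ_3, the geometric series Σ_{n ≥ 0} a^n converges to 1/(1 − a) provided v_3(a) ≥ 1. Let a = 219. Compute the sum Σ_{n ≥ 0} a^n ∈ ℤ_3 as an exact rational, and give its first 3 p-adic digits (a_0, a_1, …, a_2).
Σ a^n = 1/(1 − a) = -1/218;  first 3 digits = (1, 1, 1)

v_3(a) = 1 ≥ 1, so the series converges in ℤ_3 to 1/(1 − a) = 1/(1 − 219) = -1/218. Expand this rational in ℤ_3: compute digits iteratively via d_i = x_i mod 3, x_{i+1} = (x_i − d_i)/3. The first 3 digits are (1, 1, 1).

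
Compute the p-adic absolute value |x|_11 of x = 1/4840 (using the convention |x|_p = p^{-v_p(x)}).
|1/4840|_11 = 121

Step 1 — compute v_11(x) by factoring powers of 11 out of the numerator and denominator: v_11(1/4840) = -2. Step 2 — apply |x|_p = p^{-v_p(x)} = 11^{2} = 121.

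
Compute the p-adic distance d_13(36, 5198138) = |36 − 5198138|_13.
d_13(36, 5198138) = 1/371293

Step 1 — x − y = 36 − 5198138 = -5198102. Step 2 — v_13(-5198102) = 5 (factor: -5198102 = −(13^5 · 14); the sign does not affect v_p). Step 3 — |x − y|_13 = 13^{-5} = 1/371293.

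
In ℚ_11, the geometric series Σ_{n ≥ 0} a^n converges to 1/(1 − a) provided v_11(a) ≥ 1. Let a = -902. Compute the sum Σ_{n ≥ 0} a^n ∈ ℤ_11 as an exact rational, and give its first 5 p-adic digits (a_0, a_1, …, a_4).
Σ a^n = 1/(1 − a) = 1/903;  first 5 digits = (1, 6, 6, 1, 1)

v_11(a) = 1 ≥ 1, so the series converges in ℤ_11 to 1/(1 − a) = 1/(1 − (-902)) = 1/903. Expand this rational in ℤ_11: compute digits iteratively via d_i = x_i mod 11, x_{i+1} = (x_i − d_i)/11. The first 5 digits are (1, 6, 6, 1, 1).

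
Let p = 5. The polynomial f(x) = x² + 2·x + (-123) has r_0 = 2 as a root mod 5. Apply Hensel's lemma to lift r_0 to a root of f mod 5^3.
r_2 = 67 (mod 125)

Hensel: r_{i+1} = r_i − f(r_i)·(f′(r_i))^{-1} mod 5^{i+2}, f′(x) = 2x + 2. Iterate:
  r_0 = 2 (mod 5)
  r_1 = 17 (mod 25)
  r_2 = 67 (mod 125)
Final: r = 67 satisfies f(r) ≡ 0 mod 5^3.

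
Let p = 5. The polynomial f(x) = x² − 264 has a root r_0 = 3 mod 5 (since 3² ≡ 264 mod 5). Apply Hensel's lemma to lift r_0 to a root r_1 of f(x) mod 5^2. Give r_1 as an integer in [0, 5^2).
r_1 = 8 (mod 25)

Hensel's recurrence: r_{i+1} = r_i − f(r_i)·(f′(r_i))^{-1} mod 5^{i+2}, with f′(x) = 2x. Iterate:
  r_0 = 3 (mod 5)
  r_1 = 8 (mod 25)
Final: r_1 = 8, and one checks f(r_1) ≡ 0 mod 5^2.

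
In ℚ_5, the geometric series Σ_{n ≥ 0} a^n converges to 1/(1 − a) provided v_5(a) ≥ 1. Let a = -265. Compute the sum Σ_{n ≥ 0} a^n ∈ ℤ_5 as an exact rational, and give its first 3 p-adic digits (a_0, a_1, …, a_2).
Σ a^n = 1/(1 − a) = 1/266;  first 3 digits = (1, 2, 3)

v_5(a) = 1 ≥ 1, so the series converges in ℤ_5 to 1/(1 − a) = 1/(1 − (-265)) = 1/266. Expand this rational in ℤ_5: compute digits iteratively via d_i = x_i mod 5, x_{i+1} = (x_i − d_i)/5. The first 3 digits are (1, 2, 3).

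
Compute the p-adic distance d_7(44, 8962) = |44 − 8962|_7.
d_7(44, 8962) = 1/343

Step 1 — x − y = 44 − 8962 = -8918. Step 2 — v_7(-8918) = 3 (factor: -8918 = −(7^3 · 26); the sign does not affect v_p). Step 3 — |x − y|_7 = 7^{-3} = 1/343.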